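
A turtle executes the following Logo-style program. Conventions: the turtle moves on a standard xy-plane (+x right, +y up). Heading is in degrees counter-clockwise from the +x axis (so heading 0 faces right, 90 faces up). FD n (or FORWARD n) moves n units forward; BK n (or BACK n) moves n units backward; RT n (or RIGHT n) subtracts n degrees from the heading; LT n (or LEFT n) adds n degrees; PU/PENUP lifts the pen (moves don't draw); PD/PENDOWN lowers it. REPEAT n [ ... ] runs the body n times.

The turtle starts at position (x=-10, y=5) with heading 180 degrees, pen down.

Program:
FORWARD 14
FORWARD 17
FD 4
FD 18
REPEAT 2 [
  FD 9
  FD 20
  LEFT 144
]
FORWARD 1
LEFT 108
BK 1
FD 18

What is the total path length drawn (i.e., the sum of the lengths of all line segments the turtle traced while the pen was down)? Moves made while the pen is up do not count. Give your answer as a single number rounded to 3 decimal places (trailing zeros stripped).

Answer: 131

Derivation:
Executing turtle program step by step:
Start: pos=(-10,5), heading=180, pen down
FD 14: (-10,5) -> (-24,5) [heading=180, draw]
FD 17: (-24,5) -> (-41,5) [heading=180, draw]
FD 4: (-41,5) -> (-45,5) [heading=180, draw]
FD 18: (-45,5) -> (-63,5) [heading=180, draw]
REPEAT 2 [
  -- iteration 1/2 --
  FD 9: (-63,5) -> (-72,5) [heading=180, draw]
  FD 20: (-72,5) -> (-92,5) [heading=180, draw]
  LT 144: heading 180 -> 324
  -- iteration 2/2 --
  FD 9: (-92,5) -> (-84.719,-0.29) [heading=324, draw]
  FD 20: (-84.719,-0.29) -> (-68.539,-12.046) [heading=324, draw]
  LT 144: heading 324 -> 108
]
FD 1: (-68.539,-12.046) -> (-68.848,-11.095) [heading=108, draw]
LT 108: heading 108 -> 216
BK 1: (-68.848,-11.095) -> (-68.039,-10.507) [heading=216, draw]
FD 18: (-68.039,-10.507) -> (-82.601,-21.087) [heading=216, draw]
Final: pos=(-82.601,-21.087), heading=216, 11 segment(s) drawn

Segment lengths:
  seg 1: (-10,5) -> (-24,5), length = 14
  seg 2: (-24,5) -> (-41,5), length = 17
  seg 3: (-41,5) -> (-45,5), length = 4
  seg 4: (-45,5) -> (-63,5), length = 18
  seg 5: (-63,5) -> (-72,5), length = 9
  seg 6: (-72,5) -> (-92,5), length = 20
  seg 7: (-92,5) -> (-84.719,-0.29), length = 9
  seg 8: (-84.719,-0.29) -> (-68.539,-12.046), length = 20
  seg 9: (-68.539,-12.046) -> (-68.848,-11.095), length = 1
  seg 10: (-68.848,-11.095) -> (-68.039,-10.507), length = 1
  seg 11: (-68.039,-10.507) -> (-82.601,-21.087), length = 18
Total = 131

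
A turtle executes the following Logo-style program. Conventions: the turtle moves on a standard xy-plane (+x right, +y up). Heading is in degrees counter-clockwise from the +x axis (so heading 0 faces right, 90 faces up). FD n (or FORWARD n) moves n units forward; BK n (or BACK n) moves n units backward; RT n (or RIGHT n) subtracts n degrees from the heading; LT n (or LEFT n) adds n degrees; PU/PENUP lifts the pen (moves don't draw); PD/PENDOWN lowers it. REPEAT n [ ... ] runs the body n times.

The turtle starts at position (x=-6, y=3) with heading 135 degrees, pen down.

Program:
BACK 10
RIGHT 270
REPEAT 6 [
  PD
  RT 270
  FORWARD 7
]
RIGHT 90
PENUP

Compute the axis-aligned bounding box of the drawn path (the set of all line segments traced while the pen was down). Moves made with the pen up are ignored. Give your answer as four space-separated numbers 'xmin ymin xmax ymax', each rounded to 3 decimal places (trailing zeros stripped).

Executing turtle program step by step:
Start: pos=(-6,3), heading=135, pen down
BK 10: (-6,3) -> (1.071,-4.071) [heading=135, draw]
RT 270: heading 135 -> 225
REPEAT 6 [
  -- iteration 1/6 --
  PD: pen down
  RT 270: heading 225 -> 315
  FD 7: (1.071,-4.071) -> (6.021,-9.021) [heading=315, draw]
  -- iteration 2/6 --
  PD: pen down
  RT 270: heading 315 -> 45
  FD 7: (6.021,-9.021) -> (10.971,-4.071) [heading=45, draw]
  -- iteration 3/6 --
  PD: pen down
  RT 270: heading 45 -> 135
  FD 7: (10.971,-4.071) -> (6.021,0.879) [heading=135, draw]
  -- iteration 4/6 --
  PD: pen down
  RT 270: heading 135 -> 225
  FD 7: (6.021,0.879) -> (1.071,-4.071) [heading=225, draw]
  -- iteration 5/6 --
  PD: pen down
  RT 270: heading 225 -> 315
  FD 7: (1.071,-4.071) -> (6.021,-9.021) [heading=315, draw]
  -- iteration 6/6 --
  PD: pen down
  RT 270: heading 315 -> 45
  FD 7: (6.021,-9.021) -> (10.971,-4.071) [heading=45, draw]
]
RT 90: heading 45 -> 315
PU: pen up
Final: pos=(10.971,-4.071), heading=315, 7 segment(s) drawn

Segment endpoints: x in {-6, 1.071, 1.071, 6.021, 6.021, 6.021, 10.971, 10.971}, y in {-9.021, -9.021, -4.071, -4.071, -4.071, -4.071, 0.879, 3}
xmin=-6, ymin=-9.021, xmax=10.971, ymax=3

Answer: -6 -9.021 10.971 3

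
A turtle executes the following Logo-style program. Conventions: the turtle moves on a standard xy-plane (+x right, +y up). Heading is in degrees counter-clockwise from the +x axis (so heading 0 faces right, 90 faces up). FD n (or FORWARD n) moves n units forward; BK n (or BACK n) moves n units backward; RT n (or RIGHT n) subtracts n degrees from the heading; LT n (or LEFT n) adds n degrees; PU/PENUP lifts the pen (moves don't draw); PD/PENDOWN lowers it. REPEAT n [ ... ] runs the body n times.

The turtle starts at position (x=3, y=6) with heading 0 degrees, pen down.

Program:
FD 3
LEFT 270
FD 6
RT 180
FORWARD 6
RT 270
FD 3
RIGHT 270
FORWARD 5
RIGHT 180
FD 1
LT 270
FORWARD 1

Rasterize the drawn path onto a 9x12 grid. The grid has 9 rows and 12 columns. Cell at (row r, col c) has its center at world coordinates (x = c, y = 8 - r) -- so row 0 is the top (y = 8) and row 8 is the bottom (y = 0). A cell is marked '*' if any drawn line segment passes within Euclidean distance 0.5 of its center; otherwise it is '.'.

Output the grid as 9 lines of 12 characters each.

Answer: ............
............
...****.....
...*..*.....
...*..*.....
...*..*.....
...**.*.....
...*..*.....
......*.....

Derivation:
Segment 0: (3,6) -> (6,6)
Segment 1: (6,6) -> (6,0)
Segment 2: (6,0) -> (6,6)
Segment 3: (6,6) -> (3,6)
Segment 4: (3,6) -> (3,1)
Segment 5: (3,1) -> (3,2)
Segment 6: (3,2) -> (4,2)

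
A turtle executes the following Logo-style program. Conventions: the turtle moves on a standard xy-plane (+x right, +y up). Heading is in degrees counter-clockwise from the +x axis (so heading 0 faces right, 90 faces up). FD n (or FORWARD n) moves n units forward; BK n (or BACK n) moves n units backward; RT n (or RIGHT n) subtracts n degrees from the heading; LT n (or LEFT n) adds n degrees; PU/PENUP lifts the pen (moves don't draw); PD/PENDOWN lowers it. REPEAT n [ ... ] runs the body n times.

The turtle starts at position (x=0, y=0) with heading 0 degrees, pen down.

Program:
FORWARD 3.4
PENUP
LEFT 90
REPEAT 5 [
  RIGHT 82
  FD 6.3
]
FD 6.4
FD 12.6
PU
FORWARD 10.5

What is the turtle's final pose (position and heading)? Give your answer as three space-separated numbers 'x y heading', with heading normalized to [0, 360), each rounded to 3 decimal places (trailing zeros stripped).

Answer: 29.706 20.613 40

Derivation:
Executing turtle program step by step:
Start: pos=(0,0), heading=0, pen down
FD 3.4: (0,0) -> (3.4,0) [heading=0, draw]
PU: pen up
LT 90: heading 0 -> 90
REPEAT 5 [
  -- iteration 1/5 --
  RT 82: heading 90 -> 8
  FD 6.3: (3.4,0) -> (9.639,0.877) [heading=8, move]
  -- iteration 2/5 --
  RT 82: heading 8 -> 286
  FD 6.3: (9.639,0.877) -> (11.375,-5.179) [heading=286, move]
  -- iteration 3/5 --
  RT 82: heading 286 -> 204
  FD 6.3: (11.375,-5.179) -> (5.62,-7.742) [heading=204, move]
  -- iteration 4/5 --
  RT 82: heading 204 -> 122
  FD 6.3: (5.62,-7.742) -> (2.281,-2.399) [heading=122, move]
  -- iteration 5/5 --
  RT 82: heading 122 -> 40
  FD 6.3: (2.281,-2.399) -> (7.107,1.651) [heading=40, move]
]
FD 6.4: (7.107,1.651) -> (12.01,5.765) [heading=40, move]
FD 12.6: (12.01,5.765) -> (21.662,13.864) [heading=40, move]
PU: pen up
FD 10.5: (21.662,13.864) -> (29.706,20.613) [heading=40, move]
Final: pos=(29.706,20.613), heading=40, 1 segment(s) drawn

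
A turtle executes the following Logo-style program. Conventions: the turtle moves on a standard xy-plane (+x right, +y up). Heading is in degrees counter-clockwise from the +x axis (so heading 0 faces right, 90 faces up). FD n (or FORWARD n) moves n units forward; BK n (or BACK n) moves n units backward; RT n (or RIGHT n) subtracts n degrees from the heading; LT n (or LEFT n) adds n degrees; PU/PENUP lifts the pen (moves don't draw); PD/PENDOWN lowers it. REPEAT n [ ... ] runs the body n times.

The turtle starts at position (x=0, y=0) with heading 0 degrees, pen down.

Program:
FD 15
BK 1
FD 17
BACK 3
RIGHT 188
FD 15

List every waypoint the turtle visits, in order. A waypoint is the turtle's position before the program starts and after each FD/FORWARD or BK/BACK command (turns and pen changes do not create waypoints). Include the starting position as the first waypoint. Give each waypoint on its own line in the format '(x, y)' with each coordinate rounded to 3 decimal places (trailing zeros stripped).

Executing turtle program step by step:
Start: pos=(0,0), heading=0, pen down
FD 15: (0,0) -> (15,0) [heading=0, draw]
BK 1: (15,0) -> (14,0) [heading=0, draw]
FD 17: (14,0) -> (31,0) [heading=0, draw]
BK 3: (31,0) -> (28,0) [heading=0, draw]
RT 188: heading 0 -> 172
FD 15: (28,0) -> (13.146,2.088) [heading=172, draw]
Final: pos=(13.146,2.088), heading=172, 5 segment(s) drawn
Waypoints (6 total):
(0, 0)
(15, 0)
(14, 0)
(31, 0)
(28, 0)
(13.146, 2.088)

Answer: (0, 0)
(15, 0)
(14, 0)
(31, 0)
(28, 0)
(13.146, 2.088)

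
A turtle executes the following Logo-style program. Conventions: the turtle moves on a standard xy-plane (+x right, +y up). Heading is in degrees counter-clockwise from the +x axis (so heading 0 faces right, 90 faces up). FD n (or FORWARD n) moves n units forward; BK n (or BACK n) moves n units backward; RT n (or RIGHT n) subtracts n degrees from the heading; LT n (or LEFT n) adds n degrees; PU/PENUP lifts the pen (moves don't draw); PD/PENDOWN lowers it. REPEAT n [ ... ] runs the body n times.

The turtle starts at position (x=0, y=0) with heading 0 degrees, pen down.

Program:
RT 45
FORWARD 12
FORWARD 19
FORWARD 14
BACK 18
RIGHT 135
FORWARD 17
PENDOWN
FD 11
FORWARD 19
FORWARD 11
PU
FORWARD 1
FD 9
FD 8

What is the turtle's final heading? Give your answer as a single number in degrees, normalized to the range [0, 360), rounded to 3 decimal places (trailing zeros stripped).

Executing turtle program step by step:
Start: pos=(0,0), heading=0, pen down
RT 45: heading 0 -> 315
FD 12: (0,0) -> (8.485,-8.485) [heading=315, draw]
FD 19: (8.485,-8.485) -> (21.92,-21.92) [heading=315, draw]
FD 14: (21.92,-21.92) -> (31.82,-31.82) [heading=315, draw]
BK 18: (31.82,-31.82) -> (19.092,-19.092) [heading=315, draw]
RT 135: heading 315 -> 180
FD 17: (19.092,-19.092) -> (2.092,-19.092) [heading=180, draw]
PD: pen down
FD 11: (2.092,-19.092) -> (-8.908,-19.092) [heading=180, draw]
FD 19: (-8.908,-19.092) -> (-27.908,-19.092) [heading=180, draw]
FD 11: (-27.908,-19.092) -> (-38.908,-19.092) [heading=180, draw]
PU: pen up
FD 1: (-38.908,-19.092) -> (-39.908,-19.092) [heading=180, move]
FD 9: (-39.908,-19.092) -> (-48.908,-19.092) [heading=180, move]
FD 8: (-48.908,-19.092) -> (-56.908,-19.092) [heading=180, move]
Final: pos=(-56.908,-19.092), heading=180, 8 segment(s) drawn

Answer: 180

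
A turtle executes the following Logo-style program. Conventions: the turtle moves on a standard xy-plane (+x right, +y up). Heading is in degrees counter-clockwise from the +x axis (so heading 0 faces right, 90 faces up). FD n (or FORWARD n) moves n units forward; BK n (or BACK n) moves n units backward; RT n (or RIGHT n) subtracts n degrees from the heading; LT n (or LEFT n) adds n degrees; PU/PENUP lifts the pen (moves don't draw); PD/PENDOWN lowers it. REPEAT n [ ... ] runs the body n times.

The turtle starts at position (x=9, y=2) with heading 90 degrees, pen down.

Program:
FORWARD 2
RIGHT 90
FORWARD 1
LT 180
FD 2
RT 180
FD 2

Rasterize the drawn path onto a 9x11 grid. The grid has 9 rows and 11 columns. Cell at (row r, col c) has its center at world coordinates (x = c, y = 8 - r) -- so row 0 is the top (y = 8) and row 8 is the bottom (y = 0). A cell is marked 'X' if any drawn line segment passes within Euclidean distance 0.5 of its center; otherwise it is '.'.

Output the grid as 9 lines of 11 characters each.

Answer: ...........
...........
...........
...........
........XXX
.........X.
.........X.
...........
...........

Derivation:
Segment 0: (9,2) -> (9,4)
Segment 1: (9,4) -> (10,4)
Segment 2: (10,4) -> (8,4)
Segment 3: (8,4) -> (10,4)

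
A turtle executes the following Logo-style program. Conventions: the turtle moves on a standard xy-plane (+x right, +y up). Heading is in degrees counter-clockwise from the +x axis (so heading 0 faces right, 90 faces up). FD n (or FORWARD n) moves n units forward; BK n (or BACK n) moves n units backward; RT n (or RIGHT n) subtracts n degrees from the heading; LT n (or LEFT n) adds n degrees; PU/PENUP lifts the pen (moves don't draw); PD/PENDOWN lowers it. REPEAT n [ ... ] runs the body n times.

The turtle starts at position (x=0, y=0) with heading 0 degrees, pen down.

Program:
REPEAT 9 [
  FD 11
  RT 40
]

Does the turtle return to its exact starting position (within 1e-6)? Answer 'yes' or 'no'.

Executing turtle program step by step:
Start: pos=(0,0), heading=0, pen down
REPEAT 9 [
  -- iteration 1/9 --
  FD 11: (0,0) -> (11,0) [heading=0, draw]
  RT 40: heading 0 -> 320
  -- iteration 2/9 --
  FD 11: (11,0) -> (19.426,-7.071) [heading=320, draw]
  RT 40: heading 320 -> 280
  -- iteration 3/9 --
  FD 11: (19.426,-7.071) -> (21.337,-17.904) [heading=280, draw]
  RT 40: heading 280 -> 240
  -- iteration 4/9 --
  FD 11: (21.337,-17.904) -> (15.837,-27.43) [heading=240, draw]
  RT 40: heading 240 -> 200
  -- iteration 5/9 --
  FD 11: (15.837,-27.43) -> (5.5,-31.192) [heading=200, draw]
  RT 40: heading 200 -> 160
  -- iteration 6/9 --
  FD 11: (5.5,-31.192) -> (-4.837,-27.43) [heading=160, draw]
  RT 40: heading 160 -> 120
  -- iteration 7/9 --
  FD 11: (-4.837,-27.43) -> (-10.337,-17.904) [heading=120, draw]
  RT 40: heading 120 -> 80
  -- iteration 8/9 --
  FD 11: (-10.337,-17.904) -> (-8.426,-7.071) [heading=80, draw]
  RT 40: heading 80 -> 40
  -- iteration 9/9 --
  FD 11: (-8.426,-7.071) -> (0,0) [heading=40, draw]
  RT 40: heading 40 -> 0
]
Final: pos=(0,0), heading=0, 9 segment(s) drawn

Start position: (0, 0)
Final position: (0, 0)
Distance = 0; < 1e-6 -> CLOSED

Answer: yes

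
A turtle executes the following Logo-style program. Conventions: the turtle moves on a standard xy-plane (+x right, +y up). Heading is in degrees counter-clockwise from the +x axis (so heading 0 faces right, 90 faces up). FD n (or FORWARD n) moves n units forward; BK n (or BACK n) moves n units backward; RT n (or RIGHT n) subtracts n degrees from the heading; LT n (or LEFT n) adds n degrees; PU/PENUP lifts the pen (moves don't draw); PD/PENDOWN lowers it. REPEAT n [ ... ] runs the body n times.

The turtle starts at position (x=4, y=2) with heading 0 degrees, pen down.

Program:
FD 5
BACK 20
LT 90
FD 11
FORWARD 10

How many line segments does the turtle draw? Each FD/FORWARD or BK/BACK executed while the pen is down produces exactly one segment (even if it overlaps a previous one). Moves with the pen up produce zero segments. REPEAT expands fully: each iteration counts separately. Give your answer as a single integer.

Answer: 4

Derivation:
Executing turtle program step by step:
Start: pos=(4,2), heading=0, pen down
FD 5: (4,2) -> (9,2) [heading=0, draw]
BK 20: (9,2) -> (-11,2) [heading=0, draw]
LT 90: heading 0 -> 90
FD 11: (-11,2) -> (-11,13) [heading=90, draw]
FD 10: (-11,13) -> (-11,23) [heading=90, draw]
Final: pos=(-11,23), heading=90, 4 segment(s) drawn
Segments drawn: 4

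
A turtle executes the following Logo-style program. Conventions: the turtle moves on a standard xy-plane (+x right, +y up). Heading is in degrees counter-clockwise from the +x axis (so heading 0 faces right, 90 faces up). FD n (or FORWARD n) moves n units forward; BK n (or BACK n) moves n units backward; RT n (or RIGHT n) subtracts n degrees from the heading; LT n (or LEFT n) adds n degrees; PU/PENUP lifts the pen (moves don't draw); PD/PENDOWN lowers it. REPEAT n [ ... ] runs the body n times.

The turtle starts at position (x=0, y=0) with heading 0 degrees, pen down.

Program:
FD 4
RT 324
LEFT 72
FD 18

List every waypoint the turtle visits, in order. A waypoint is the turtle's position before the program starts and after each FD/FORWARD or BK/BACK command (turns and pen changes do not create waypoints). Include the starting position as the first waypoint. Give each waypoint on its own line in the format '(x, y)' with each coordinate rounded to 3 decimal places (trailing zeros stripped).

Answer: (0, 0)
(4, 0)
(-1.562, 17.119)

Derivation:
Executing turtle program step by step:
Start: pos=(0,0), heading=0, pen down
FD 4: (0,0) -> (4,0) [heading=0, draw]
RT 324: heading 0 -> 36
LT 72: heading 36 -> 108
FD 18: (4,0) -> (-1.562,17.119) [heading=108, draw]
Final: pos=(-1.562,17.119), heading=108, 2 segment(s) drawn
Waypoints (3 total):
(0, 0)
(4, 0)
(-1.562, 17.119)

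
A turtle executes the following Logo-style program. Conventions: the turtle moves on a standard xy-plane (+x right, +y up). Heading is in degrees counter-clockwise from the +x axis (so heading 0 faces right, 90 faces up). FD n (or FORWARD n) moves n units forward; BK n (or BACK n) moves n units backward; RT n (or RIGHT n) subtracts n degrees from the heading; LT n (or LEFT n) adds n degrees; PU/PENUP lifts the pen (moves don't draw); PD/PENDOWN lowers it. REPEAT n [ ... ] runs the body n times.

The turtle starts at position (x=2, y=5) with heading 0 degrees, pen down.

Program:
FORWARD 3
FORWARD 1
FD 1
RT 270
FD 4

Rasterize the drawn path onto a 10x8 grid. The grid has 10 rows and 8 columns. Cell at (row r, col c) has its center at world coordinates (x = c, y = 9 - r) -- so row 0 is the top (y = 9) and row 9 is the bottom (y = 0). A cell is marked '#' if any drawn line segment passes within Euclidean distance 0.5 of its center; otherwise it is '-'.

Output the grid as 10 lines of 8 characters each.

Answer: -------#
-------#
-------#
-------#
--######
--------
--------
--------
--------
--------

Derivation:
Segment 0: (2,5) -> (5,5)
Segment 1: (5,5) -> (6,5)
Segment 2: (6,5) -> (7,5)
Segment 3: (7,5) -> (7,9)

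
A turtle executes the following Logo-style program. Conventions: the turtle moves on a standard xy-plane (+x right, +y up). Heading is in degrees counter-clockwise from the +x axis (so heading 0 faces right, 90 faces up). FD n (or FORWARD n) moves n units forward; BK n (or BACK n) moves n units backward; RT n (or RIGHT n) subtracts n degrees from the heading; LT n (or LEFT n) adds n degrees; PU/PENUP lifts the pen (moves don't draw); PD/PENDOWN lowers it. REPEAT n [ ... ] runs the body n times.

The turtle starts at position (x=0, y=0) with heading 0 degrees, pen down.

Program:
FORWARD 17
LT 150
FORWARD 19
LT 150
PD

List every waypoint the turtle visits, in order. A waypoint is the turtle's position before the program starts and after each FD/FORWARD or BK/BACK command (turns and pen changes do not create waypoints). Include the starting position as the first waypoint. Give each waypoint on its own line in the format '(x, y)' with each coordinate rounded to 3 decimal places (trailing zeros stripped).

Answer: (0, 0)
(17, 0)
(0.546, 9.5)

Derivation:
Executing turtle program step by step:
Start: pos=(0,0), heading=0, pen down
FD 17: (0,0) -> (17,0) [heading=0, draw]
LT 150: heading 0 -> 150
FD 19: (17,0) -> (0.546,9.5) [heading=150, draw]
LT 150: heading 150 -> 300
PD: pen down
Final: pos=(0.546,9.5), heading=300, 2 segment(s) drawn
Waypoints (3 total):
(0, 0)
(17, 0)
(0.546, 9.5)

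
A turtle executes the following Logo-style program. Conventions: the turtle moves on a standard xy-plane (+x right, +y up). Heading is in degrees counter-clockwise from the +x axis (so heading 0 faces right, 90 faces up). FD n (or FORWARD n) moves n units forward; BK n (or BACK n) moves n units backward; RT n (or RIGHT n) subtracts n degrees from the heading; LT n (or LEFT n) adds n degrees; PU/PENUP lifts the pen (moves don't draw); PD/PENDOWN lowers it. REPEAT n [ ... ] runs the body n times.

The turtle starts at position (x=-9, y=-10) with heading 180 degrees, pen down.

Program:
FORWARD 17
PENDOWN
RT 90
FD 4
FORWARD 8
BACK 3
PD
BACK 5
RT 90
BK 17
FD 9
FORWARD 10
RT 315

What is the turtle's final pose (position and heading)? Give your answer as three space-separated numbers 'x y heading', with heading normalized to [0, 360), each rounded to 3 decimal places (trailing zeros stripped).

Executing turtle program step by step:
Start: pos=(-9,-10), heading=180, pen down
FD 17: (-9,-10) -> (-26,-10) [heading=180, draw]
PD: pen down
RT 90: heading 180 -> 90
FD 4: (-26,-10) -> (-26,-6) [heading=90, draw]
FD 8: (-26,-6) -> (-26,2) [heading=90, draw]
BK 3: (-26,2) -> (-26,-1) [heading=90, draw]
PD: pen down
BK 5: (-26,-1) -> (-26,-6) [heading=90, draw]
RT 90: heading 90 -> 0
BK 17: (-26,-6) -> (-43,-6) [heading=0, draw]
FD 9: (-43,-6) -> (-34,-6) [heading=0, draw]
FD 10: (-34,-6) -> (-24,-6) [heading=0, draw]
RT 315: heading 0 -> 45
Final: pos=(-24,-6), heading=45, 8 segment(s) drawn

Answer: -24 -6 45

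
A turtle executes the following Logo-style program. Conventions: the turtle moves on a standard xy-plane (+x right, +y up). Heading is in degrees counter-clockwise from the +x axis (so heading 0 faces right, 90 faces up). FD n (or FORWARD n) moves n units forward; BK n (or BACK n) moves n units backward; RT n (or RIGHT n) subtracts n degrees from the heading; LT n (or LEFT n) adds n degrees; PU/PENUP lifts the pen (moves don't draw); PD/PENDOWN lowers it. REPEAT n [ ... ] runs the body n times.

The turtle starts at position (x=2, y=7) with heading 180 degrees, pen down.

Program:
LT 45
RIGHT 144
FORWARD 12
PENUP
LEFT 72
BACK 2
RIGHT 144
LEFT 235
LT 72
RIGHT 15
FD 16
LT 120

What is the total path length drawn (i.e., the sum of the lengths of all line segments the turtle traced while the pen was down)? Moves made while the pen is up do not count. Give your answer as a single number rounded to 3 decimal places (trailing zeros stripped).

Executing turtle program step by step:
Start: pos=(2,7), heading=180, pen down
LT 45: heading 180 -> 225
RT 144: heading 225 -> 81
FD 12: (2,7) -> (3.877,18.852) [heading=81, draw]
PU: pen up
LT 72: heading 81 -> 153
BK 2: (3.877,18.852) -> (5.659,17.944) [heading=153, move]
RT 144: heading 153 -> 9
LT 235: heading 9 -> 244
LT 72: heading 244 -> 316
RT 15: heading 316 -> 301
FD 16: (5.659,17.944) -> (13.9,4.23) [heading=301, move]
LT 120: heading 301 -> 61
Final: pos=(13.9,4.23), heading=61, 1 segment(s) drawn

Segment lengths:
  seg 1: (2,7) -> (3.877,18.852), length = 12
Total = 12

Answer: 12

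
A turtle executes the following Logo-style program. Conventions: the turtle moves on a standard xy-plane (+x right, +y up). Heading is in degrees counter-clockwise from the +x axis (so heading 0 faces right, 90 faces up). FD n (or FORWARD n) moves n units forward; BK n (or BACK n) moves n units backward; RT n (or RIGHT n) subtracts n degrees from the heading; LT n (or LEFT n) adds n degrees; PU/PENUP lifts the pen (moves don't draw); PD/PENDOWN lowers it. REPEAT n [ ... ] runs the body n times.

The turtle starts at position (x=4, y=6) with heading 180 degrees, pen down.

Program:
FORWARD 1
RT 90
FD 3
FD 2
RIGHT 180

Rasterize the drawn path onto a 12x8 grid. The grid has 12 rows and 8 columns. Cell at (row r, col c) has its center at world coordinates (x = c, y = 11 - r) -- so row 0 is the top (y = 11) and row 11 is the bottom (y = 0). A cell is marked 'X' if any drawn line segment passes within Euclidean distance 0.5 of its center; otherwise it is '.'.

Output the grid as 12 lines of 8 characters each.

Segment 0: (4,6) -> (3,6)
Segment 1: (3,6) -> (3,9)
Segment 2: (3,9) -> (3,11)

Answer: ...X....
...X....
...X....
...X....
...X....
...XX...
........
........
........
........
........
........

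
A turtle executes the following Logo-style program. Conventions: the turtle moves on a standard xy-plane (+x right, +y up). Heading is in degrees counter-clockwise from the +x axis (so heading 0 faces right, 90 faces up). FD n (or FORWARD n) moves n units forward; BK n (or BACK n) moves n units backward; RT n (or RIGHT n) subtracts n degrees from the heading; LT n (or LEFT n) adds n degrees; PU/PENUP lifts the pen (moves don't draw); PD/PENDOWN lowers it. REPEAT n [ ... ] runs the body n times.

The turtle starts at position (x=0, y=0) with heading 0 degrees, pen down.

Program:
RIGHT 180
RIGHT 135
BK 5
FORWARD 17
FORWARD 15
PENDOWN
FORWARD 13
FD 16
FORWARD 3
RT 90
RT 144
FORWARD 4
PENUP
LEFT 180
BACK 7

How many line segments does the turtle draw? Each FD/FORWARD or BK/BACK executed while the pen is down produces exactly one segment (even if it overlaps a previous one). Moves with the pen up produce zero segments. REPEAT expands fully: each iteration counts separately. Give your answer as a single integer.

Answer: 7

Derivation:
Executing turtle program step by step:
Start: pos=(0,0), heading=0, pen down
RT 180: heading 0 -> 180
RT 135: heading 180 -> 45
BK 5: (0,0) -> (-3.536,-3.536) [heading=45, draw]
FD 17: (-3.536,-3.536) -> (8.485,8.485) [heading=45, draw]
FD 15: (8.485,8.485) -> (19.092,19.092) [heading=45, draw]
PD: pen down
FD 13: (19.092,19.092) -> (28.284,28.284) [heading=45, draw]
FD 16: (28.284,28.284) -> (39.598,39.598) [heading=45, draw]
FD 3: (39.598,39.598) -> (41.719,41.719) [heading=45, draw]
RT 90: heading 45 -> 315
RT 144: heading 315 -> 171
FD 4: (41.719,41.719) -> (37.769,42.345) [heading=171, draw]
PU: pen up
LT 180: heading 171 -> 351
BK 7: (37.769,42.345) -> (30.855,43.44) [heading=351, move]
Final: pos=(30.855,43.44), heading=351, 7 segment(s) drawn
Segments drawn: 7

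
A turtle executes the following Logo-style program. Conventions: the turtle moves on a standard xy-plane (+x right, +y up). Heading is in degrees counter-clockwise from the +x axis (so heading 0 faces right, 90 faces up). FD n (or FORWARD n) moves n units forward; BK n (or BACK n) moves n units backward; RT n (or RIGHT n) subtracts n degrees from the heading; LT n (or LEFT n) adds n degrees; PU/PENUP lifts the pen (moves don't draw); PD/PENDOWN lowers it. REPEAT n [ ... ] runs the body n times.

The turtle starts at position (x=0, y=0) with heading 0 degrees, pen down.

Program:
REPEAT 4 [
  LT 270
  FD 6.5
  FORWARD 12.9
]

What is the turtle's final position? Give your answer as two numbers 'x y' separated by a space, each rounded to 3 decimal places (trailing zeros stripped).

Answer: 0 0

Derivation:
Executing turtle program step by step:
Start: pos=(0,0), heading=0, pen down
REPEAT 4 [
  -- iteration 1/4 --
  LT 270: heading 0 -> 270
  FD 6.5: (0,0) -> (0,-6.5) [heading=270, draw]
  FD 12.9: (0,-6.5) -> (0,-19.4) [heading=270, draw]
  -- iteration 2/4 --
  LT 270: heading 270 -> 180
  FD 6.5: (0,-19.4) -> (-6.5,-19.4) [heading=180, draw]
  FD 12.9: (-6.5,-19.4) -> (-19.4,-19.4) [heading=180, draw]
  -- iteration 3/4 --
  LT 270: heading 180 -> 90
  FD 6.5: (-19.4,-19.4) -> (-19.4,-12.9) [heading=90, draw]
  FD 12.9: (-19.4,-12.9) -> (-19.4,0) [heading=90, draw]
  -- iteration 4/4 --
  LT 270: heading 90 -> 0
  FD 6.5: (-19.4,0) -> (-12.9,0) [heading=0, draw]
  FD 12.9: (-12.9,0) -> (0,0) [heading=0, draw]
]
Final: pos=(0,0), heading=0, 8 segment(s) drawn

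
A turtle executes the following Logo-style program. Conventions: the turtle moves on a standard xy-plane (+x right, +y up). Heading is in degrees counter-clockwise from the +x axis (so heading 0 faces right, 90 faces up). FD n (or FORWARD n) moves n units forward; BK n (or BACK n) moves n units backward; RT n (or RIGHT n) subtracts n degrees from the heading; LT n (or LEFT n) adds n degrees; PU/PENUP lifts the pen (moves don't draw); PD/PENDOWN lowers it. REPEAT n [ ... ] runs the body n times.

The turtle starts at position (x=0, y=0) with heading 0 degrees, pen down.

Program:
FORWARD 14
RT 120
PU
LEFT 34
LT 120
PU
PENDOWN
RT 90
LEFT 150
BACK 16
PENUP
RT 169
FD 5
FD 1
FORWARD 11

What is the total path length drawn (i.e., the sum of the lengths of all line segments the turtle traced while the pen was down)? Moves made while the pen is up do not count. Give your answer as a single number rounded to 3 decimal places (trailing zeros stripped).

Answer: 30

Derivation:
Executing turtle program step by step:
Start: pos=(0,0), heading=0, pen down
FD 14: (0,0) -> (14,0) [heading=0, draw]
RT 120: heading 0 -> 240
PU: pen up
LT 34: heading 240 -> 274
LT 120: heading 274 -> 34
PU: pen up
PD: pen down
RT 90: heading 34 -> 304
LT 150: heading 304 -> 94
BK 16: (14,0) -> (15.116,-15.961) [heading=94, draw]
PU: pen up
RT 169: heading 94 -> 285
FD 5: (15.116,-15.961) -> (16.41,-20.791) [heading=285, move]
FD 1: (16.41,-20.791) -> (16.669,-21.757) [heading=285, move]
FD 11: (16.669,-21.757) -> (19.516,-32.382) [heading=285, move]
Final: pos=(19.516,-32.382), heading=285, 2 segment(s) drawn

Segment lengths:
  seg 1: (0,0) -> (14,0), length = 14
  seg 2: (14,0) -> (15.116,-15.961), length = 16
Total = 30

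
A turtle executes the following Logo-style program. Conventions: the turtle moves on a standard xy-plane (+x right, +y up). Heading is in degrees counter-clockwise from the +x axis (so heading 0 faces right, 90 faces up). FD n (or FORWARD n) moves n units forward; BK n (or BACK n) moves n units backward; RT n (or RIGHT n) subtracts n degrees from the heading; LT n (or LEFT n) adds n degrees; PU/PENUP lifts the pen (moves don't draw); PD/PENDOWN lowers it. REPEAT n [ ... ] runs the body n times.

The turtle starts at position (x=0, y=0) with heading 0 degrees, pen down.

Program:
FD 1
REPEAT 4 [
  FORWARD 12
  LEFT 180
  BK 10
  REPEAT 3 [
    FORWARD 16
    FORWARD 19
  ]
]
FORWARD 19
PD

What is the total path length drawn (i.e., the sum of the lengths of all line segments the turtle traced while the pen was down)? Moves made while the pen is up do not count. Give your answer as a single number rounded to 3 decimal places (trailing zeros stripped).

Executing turtle program step by step:
Start: pos=(0,0), heading=0, pen down
FD 1: (0,0) -> (1,0) [heading=0, draw]
REPEAT 4 [
  -- iteration 1/4 --
  FD 12: (1,0) -> (13,0) [heading=0, draw]
  LT 180: heading 0 -> 180
  BK 10: (13,0) -> (23,0) [heading=180, draw]
  REPEAT 3 [
    -- iteration 1/3 --
    FD 16: (23,0) -> (7,0) [heading=180, draw]
    FD 19: (7,0) -> (-12,0) [heading=180, draw]
    -- iteration 2/3 --
    FD 16: (-12,0) -> (-28,0) [heading=180, draw]
    FD 19: (-28,0) -> (-47,0) [heading=180, draw]
    -- iteration 3/3 --
    FD 16: (-47,0) -> (-63,0) [heading=180, draw]
    FD 19: (-63,0) -> (-82,0) [heading=180, draw]
  ]
  -- iteration 2/4 --
  FD 12: (-82,0) -> (-94,0) [heading=180, draw]
  LT 180: heading 180 -> 0
  BK 10: (-94,0) -> (-104,0) [heading=0, draw]
  REPEAT 3 [
    -- iteration 1/3 --
    FD 16: (-104,0) -> (-88,0) [heading=0, draw]
    FD 19: (-88,0) -> (-69,0) [heading=0, draw]
    -- iteration 2/3 --
    FD 16: (-69,0) -> (-53,0) [heading=0, draw]
    FD 19: (-53,0) -> (-34,0) [heading=0, draw]
    -- iteration 3/3 --
    FD 16: (-34,0) -> (-18,0) [heading=0, draw]
    FD 19: (-18,0) -> (1,0) [heading=0, draw]
  ]
  -- iteration 3/4 --
  FD 12: (1,0) -> (13,0) [heading=0, draw]
  LT 180: heading 0 -> 180
  BK 10: (13,0) -> (23,0) [heading=180, draw]
  REPEAT 3 [
    -- iteration 1/3 --
    FD 16: (23,0) -> (7,0) [heading=180, draw]
    FD 19: (7,0) -> (-12,0) [heading=180, draw]
    -- iteration 2/3 --
    FD 16: (-12,0) -> (-28,0) [heading=180, draw]
    FD 19: (-28,0) -> (-47,0) [heading=180, draw]
    -- iteration 3/3 --
    FD 16: (-47,0) -> (-63,0) [heading=180, draw]
    FD 19: (-63,0) -> (-82,0) [heading=180, draw]
  ]
  -- iteration 4/4 --
  FD 12: (-82,0) -> (-94,0) [heading=180, draw]
  LT 180: heading 180 -> 0
  BK 10: (-94,0) -> (-104,0) [heading=0, draw]
  REPEAT 3 [
    -- iteration 1/3 --
    FD 16: (-104,0) -> (-88,0) [heading=0, draw]
    FD 19: (-88,0) -> (-69,0) [heading=0, draw]
    -- iteration 2/3 --
    FD 16: (-69,0) -> (-53,0) [heading=0, draw]
    FD 19: (-53,0) -> (-34,0) [heading=0, draw]
    -- iteration 3/3 --
    FD 16: (-34,0) -> (-18,0) [heading=0, draw]
    FD 19: (-18,0) -> (1,0) [heading=0, draw]
  ]
]
FD 19: (1,0) -> (20,0) [heading=0, draw]
PD: pen down
Final: pos=(20,0), heading=0, 34 segment(s) drawn

Segment lengths:
  seg 1: (0,0) -> (1,0), length = 1
  seg 2: (1,0) -> (13,0), length = 12
  seg 3: (13,0) -> (23,0), length = 10
  seg 4: (23,0) -> (7,0), length = 16
  seg 5: (7,0) -> (-12,0), length = 19
  seg 6: (-12,0) -> (-28,0), length = 16
  seg 7: (-28,0) -> (-47,0), length = 19
  seg 8: (-47,0) -> (-63,0), length = 16
  seg 9: (-63,0) -> (-82,0), length = 19
  seg 10: (-82,0) -> (-94,0), length = 12
  seg 11: (-94,0) -> (-104,0), length = 10
  seg 12: (-104,0) -> (-88,0), length = 16
  seg 13: (-88,0) -> (-69,0), length = 19
  seg 14: (-69,0) -> (-53,0), length = 16
  seg 15: (-53,0) -> (-34,0), length = 19
  seg 16: (-34,0) -> (-18,0), length = 16
  seg 17: (-18,0) -> (1,0), length = 19
  seg 18: (1,0) -> (13,0), length = 12
  seg 19: (13,0) -> (23,0), length = 10
  seg 20: (23,0) -> (7,0), length = 16
  seg 21: (7,0) -> (-12,0), length = 19
  seg 22: (-12,0) -> (-28,0), length = 16
  seg 23: (-28,0) -> (-47,0), length = 19
  seg 24: (-47,0) -> (-63,0), length = 16
  seg 25: (-63,0) -> (-82,0), length = 19
  seg 26: (-82,0) -> (-94,0), length = 12
  seg 27: (-94,0) -> (-104,0), length = 10
  seg 28: (-104,0) -> (-88,0), length = 16
  seg 29: (-88,0) -> (-69,0), length = 19
  seg 30: (-69,0) -> (-53,0), length = 16
  seg 31: (-53,0) -> (-34,0), length = 19
  seg 32: (-34,0) -> (-18,0), length = 16
  seg 33: (-18,0) -> (1,0), length = 19
  seg 34: (1,0) -> (20,0), length = 19
Total = 528

Answer: 528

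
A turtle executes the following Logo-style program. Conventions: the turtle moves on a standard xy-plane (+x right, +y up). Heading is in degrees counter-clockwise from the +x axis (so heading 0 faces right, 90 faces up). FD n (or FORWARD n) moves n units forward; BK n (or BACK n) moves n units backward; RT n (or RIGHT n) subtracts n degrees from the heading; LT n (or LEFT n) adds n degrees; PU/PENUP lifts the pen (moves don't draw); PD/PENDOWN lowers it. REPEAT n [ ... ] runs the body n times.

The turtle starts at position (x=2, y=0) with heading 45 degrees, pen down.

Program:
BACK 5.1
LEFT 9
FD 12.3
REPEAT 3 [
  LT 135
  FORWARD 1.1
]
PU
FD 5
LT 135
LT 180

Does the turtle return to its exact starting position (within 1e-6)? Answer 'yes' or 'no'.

Executing turtle program step by step:
Start: pos=(2,0), heading=45, pen down
BK 5.1: (2,0) -> (-1.606,-3.606) [heading=45, draw]
LT 9: heading 45 -> 54
FD 12.3: (-1.606,-3.606) -> (5.624,6.345) [heading=54, draw]
REPEAT 3 [
  -- iteration 1/3 --
  LT 135: heading 54 -> 189
  FD 1.1: (5.624,6.345) -> (4.537,6.173) [heading=189, draw]
  -- iteration 2/3 --
  LT 135: heading 189 -> 324
  FD 1.1: (4.537,6.173) -> (5.427,5.526) [heading=324, draw]
  -- iteration 3/3 --
  LT 135: heading 324 -> 99
  FD 1.1: (5.427,5.526) -> (5.255,6.612) [heading=99, draw]
]
PU: pen up
FD 5: (5.255,6.612) -> (4.473,11.551) [heading=99, move]
LT 135: heading 99 -> 234
LT 180: heading 234 -> 54
Final: pos=(4.473,11.551), heading=54, 5 segment(s) drawn

Start position: (2, 0)
Final position: (4.473, 11.551)
Distance = 11.813; >= 1e-6 -> NOT closed

Answer: no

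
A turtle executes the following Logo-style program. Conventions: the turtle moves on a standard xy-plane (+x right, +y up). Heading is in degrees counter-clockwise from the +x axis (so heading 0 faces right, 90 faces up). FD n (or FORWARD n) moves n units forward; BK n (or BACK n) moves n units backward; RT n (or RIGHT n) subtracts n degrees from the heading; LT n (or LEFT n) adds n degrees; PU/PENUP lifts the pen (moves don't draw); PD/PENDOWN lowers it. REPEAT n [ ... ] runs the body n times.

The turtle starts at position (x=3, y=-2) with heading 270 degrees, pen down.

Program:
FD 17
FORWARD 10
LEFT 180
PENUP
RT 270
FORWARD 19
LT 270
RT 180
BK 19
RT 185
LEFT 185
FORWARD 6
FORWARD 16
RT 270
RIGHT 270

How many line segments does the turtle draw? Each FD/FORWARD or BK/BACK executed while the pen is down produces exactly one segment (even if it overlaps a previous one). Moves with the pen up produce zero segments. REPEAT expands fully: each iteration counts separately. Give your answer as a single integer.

Answer: 2

Derivation:
Executing turtle program step by step:
Start: pos=(3,-2), heading=270, pen down
FD 17: (3,-2) -> (3,-19) [heading=270, draw]
FD 10: (3,-19) -> (3,-29) [heading=270, draw]
LT 180: heading 270 -> 90
PU: pen up
RT 270: heading 90 -> 180
FD 19: (3,-29) -> (-16,-29) [heading=180, move]
LT 270: heading 180 -> 90
RT 180: heading 90 -> 270
BK 19: (-16,-29) -> (-16,-10) [heading=270, move]
RT 185: heading 270 -> 85
LT 185: heading 85 -> 270
FD 6: (-16,-10) -> (-16,-16) [heading=270, move]
FD 16: (-16,-16) -> (-16,-32) [heading=270, move]
RT 270: heading 270 -> 0
RT 270: heading 0 -> 90
Final: pos=(-16,-32), heading=90, 2 segment(s) drawn
Segments drawn: 2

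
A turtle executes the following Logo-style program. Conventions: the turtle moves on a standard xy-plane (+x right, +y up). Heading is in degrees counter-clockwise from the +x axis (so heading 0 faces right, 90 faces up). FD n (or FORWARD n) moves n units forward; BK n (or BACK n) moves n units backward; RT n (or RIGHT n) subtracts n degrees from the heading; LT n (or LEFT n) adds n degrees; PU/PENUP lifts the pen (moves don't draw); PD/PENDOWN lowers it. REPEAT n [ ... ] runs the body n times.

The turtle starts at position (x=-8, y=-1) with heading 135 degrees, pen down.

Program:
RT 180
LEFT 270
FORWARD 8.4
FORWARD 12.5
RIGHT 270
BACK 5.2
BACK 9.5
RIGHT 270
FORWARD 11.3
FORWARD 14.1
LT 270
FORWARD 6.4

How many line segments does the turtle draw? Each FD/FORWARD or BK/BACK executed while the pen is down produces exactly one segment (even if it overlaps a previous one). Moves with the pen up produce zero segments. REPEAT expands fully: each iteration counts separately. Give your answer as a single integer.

Executing turtle program step by step:
Start: pos=(-8,-1), heading=135, pen down
RT 180: heading 135 -> 315
LT 270: heading 315 -> 225
FD 8.4: (-8,-1) -> (-13.94,-6.94) [heading=225, draw]
FD 12.5: (-13.94,-6.94) -> (-22.779,-15.779) [heading=225, draw]
RT 270: heading 225 -> 315
BK 5.2: (-22.779,-15.779) -> (-26.455,-12.102) [heading=315, draw]
BK 9.5: (-26.455,-12.102) -> (-33.173,-5.384) [heading=315, draw]
RT 270: heading 315 -> 45
FD 11.3: (-33.173,-5.384) -> (-25.183,2.606) [heading=45, draw]
FD 14.1: (-25.183,2.606) -> (-15.212,12.576) [heading=45, draw]
LT 270: heading 45 -> 315
FD 6.4: (-15.212,12.576) -> (-10.687,8.051) [heading=315, draw]
Final: pos=(-10.687,8.051), heading=315, 7 segment(s) drawn
Segments drawn: 7

Answer: 7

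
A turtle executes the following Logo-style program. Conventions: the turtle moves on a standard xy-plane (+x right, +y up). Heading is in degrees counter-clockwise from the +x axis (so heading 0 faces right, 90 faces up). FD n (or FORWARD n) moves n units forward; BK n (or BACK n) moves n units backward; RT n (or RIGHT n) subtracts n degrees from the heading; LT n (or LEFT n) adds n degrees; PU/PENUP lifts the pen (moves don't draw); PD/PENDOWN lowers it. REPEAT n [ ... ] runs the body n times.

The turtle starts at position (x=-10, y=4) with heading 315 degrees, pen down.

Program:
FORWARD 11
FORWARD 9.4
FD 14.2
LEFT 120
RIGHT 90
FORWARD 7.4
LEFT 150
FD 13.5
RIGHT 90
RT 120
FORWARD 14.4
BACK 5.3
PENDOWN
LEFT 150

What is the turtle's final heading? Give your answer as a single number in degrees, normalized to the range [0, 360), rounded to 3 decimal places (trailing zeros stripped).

Executing turtle program step by step:
Start: pos=(-10,4), heading=315, pen down
FD 11: (-10,4) -> (-2.222,-3.778) [heading=315, draw]
FD 9.4: (-2.222,-3.778) -> (4.425,-10.425) [heading=315, draw]
FD 14.2: (4.425,-10.425) -> (14.466,-20.466) [heading=315, draw]
LT 120: heading 315 -> 75
RT 90: heading 75 -> 345
FD 7.4: (14.466,-20.466) -> (21.614,-22.381) [heading=345, draw]
LT 150: heading 345 -> 135
FD 13.5: (21.614,-22.381) -> (12.068,-12.835) [heading=135, draw]
RT 90: heading 135 -> 45
RT 120: heading 45 -> 285
FD 14.4: (12.068,-12.835) -> (15.795,-26.745) [heading=285, draw]
BK 5.3: (15.795,-26.745) -> (14.423,-21.625) [heading=285, draw]
PD: pen down
LT 150: heading 285 -> 75
Final: pos=(14.423,-21.625), heading=75, 7 segment(s) drawn

Answer: 75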